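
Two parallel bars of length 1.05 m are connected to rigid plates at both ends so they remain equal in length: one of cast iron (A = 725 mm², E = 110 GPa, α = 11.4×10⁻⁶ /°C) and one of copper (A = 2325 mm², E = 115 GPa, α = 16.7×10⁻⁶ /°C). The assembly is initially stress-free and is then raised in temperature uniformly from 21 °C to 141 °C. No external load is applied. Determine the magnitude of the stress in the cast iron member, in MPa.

Equilibrium of a rigid end plate with no external load gives equal and opposite internal forces ±P in the two members. Since α_{copper} > α_{cast iron}, heating drives the copper into compression and the cast iron into tension.
Setting the final lengths equal and cancelling L: (α₁ − α₂)ΔT = P/(A₁E₁) + P/(A₂E₂).
|α₁ − α₂|·ΔT = 5.3×10⁻⁶ × 120 = 0.000636.
1/(A₁E₁) + 1/(A₂E₂) = 1/(725×110×10³) + 1/(2325×115×10³) = 1.628×10⁻⁸ N⁻¹.
So P = 0.000636 / 1.628×10⁻⁸ = 39.07 kN.
σ_{cast iron} = P/A₁ = 39070/725 = 53.89 MPa, tensile.

σ ≈ 53.9 MPa (tensile)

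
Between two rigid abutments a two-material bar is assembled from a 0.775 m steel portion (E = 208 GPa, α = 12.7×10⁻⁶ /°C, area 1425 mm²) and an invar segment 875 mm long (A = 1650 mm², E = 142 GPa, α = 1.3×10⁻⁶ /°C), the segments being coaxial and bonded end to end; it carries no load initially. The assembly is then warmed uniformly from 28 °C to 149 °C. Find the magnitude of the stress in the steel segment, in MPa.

σ ≈ 147 MPa (compressive)

With the walls removed the bar would change length by δ_free = Σ αᵢΔT Lᵢ = 12.7×10⁻⁶×121×775 + 1.3×10⁻⁶×121×875 = 1.329 mm.
Since the ends are fixed, an axial force P builds up, equal in every segment, with P · Σ Lᵢ/(AᵢEᵢ) = δ_free.
The series flexibility is Σ Lᵢ/(AᵢEᵢ) = 775/(1425×208×10³) + 875/(1650×142×10³) = 6.349×10⁻⁶ mm/N.
So P = 1.329 / 6.349×10⁻⁶ = 209.3 kN, compressive.
σ_{steel} = P / A = 209300 / 1425 = 146.8 MPa.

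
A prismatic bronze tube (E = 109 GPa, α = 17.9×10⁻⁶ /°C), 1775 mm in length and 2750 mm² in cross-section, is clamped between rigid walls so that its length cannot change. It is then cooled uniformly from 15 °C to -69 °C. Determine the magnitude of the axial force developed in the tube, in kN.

P ≈ 451 kN (tensile)

The ends cannot move, so σ = EαΔT = 109×10³ × 17.9×10⁻⁶ × 84 = 163.9 MPa.
Then P = σA = 163.9 × 2750 mm² = 450.7 kN, tensile.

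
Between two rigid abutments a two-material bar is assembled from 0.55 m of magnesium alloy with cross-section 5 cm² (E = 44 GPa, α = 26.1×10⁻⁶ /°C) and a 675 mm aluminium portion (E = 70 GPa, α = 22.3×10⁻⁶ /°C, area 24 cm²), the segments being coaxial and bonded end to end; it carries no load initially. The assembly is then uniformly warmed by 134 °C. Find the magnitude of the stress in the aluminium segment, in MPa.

σ ≈ 56.6 MPa (compressive)

With the walls removed the bar would change length by δ_free = Σ αᵢΔT Lᵢ = 26.1×10⁻⁶×134×550 + 22.3×10⁻⁶×134×675 = 3.941 mm.
The rigid supports impose zero overall length change; the single axial force P common to all segments must satisfy P Σ Lᵢ/(AᵢEᵢ) = δ_free.
Σ Lᵢ/(AᵢEᵢ) = 550/(500×44×10³) + 675/(2400×70×10³) = 2.902×10⁻⁵ mm/N.
So P = 3.941 / 2.902×10⁻⁵ = 135.8 kN, compressive.
σ_{aluminium} = P / A = 135800 / 2400 = 56.58 MPa.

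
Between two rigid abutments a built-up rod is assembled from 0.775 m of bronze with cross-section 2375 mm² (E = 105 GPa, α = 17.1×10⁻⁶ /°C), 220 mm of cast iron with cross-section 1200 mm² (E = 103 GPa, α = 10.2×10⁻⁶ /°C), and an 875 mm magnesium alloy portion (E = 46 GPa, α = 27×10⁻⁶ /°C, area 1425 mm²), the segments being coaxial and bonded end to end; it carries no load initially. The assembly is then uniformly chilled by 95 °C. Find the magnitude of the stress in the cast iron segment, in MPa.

σ ≈ 170 MPa (tensile)

If the supports were absent, the total length change would be Σ αᵢΔT Lᵢ = 17.1×10⁻⁶×95×775 + 10.2×10⁻⁶×95×220 + 27×10⁻⁶×95×875 = 3.717 mm.
Since the ends are fixed, an axial force P builds up, equal in every segment, with P · Σ Lᵢ/(AᵢEᵢ) = δ_free.
Σ Lᵢ/(AᵢEᵢ) = 775/(2375×105×10³) + 220/(1200×103×10³) + 875/(1425×46×10³) = 1.824×10⁻⁵ mm/N.
P = 3.717 / 1.824×10⁻⁵ = 203800 N = 203.8 kN, tensile.
σ_{cast iron} = P / A = 203800 / 1200 = 169.8 MPa.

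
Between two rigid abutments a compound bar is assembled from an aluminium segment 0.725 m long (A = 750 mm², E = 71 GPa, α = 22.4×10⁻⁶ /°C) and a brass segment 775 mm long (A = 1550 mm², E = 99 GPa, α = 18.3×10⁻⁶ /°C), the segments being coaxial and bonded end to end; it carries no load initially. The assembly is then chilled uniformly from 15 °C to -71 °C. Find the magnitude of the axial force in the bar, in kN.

P ≈ 140 kN (tensile)

With the walls removed the bar would change length by δ_free = Σ αᵢΔT Lᵢ = 22.4×10⁻⁶×86×725 + 18.3×10⁻⁶×86×775 = 2.616 mm.
Since the ends are fixed, an axial force P builds up, equal in every segment, with P · Σ Lᵢ/(AᵢEᵢ) = δ_free.
Σ Lᵢ/(AᵢEᵢ) = 725/(750×71×10³) + 775/(1550×99×10³) = 1.867×10⁻⁵ mm/N.
So P = 2.616 / 1.867×10⁻⁵ = 140.2 kN, tensile.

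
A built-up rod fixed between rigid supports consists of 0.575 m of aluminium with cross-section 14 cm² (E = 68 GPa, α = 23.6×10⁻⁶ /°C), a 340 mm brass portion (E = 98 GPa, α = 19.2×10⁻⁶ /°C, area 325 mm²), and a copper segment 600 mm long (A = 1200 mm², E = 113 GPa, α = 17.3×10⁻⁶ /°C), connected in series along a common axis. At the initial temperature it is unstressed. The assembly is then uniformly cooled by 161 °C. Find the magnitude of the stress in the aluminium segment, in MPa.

If the supports were absent, the total length change would be Σ αᵢΔT Lᵢ = 23.6×10⁻⁶×161×575 + 19.2×10⁻⁶×161×340 + 17.3×10⁻⁶×161×600 = 4.907 mm.
The rigid supports impose zero overall length change; the single axial force P common to all segments must satisfy P Σ Lᵢ/(AᵢEᵢ) = δ_free.
Σ Lᵢ/(AᵢEᵢ) = 575/(1400×68×10³) + 340/(325×98×10³) + 600/(1200×113×10³) = 2.114×10⁻⁵ mm/N.
So P = 4.907 / 2.114×10⁻⁵ = 232.1 kN, tensile.
σ_{aluminium} = P / A = 232100 / 1400 = 165.8 MPa.

σ ≈ 166 MPa (tensile)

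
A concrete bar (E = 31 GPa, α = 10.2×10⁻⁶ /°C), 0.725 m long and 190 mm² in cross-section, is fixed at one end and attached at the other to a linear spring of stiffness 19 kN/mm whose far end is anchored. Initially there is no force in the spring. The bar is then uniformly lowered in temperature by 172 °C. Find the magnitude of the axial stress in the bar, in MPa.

σ ≈ 38.1 MPa (tensile)

Free thermal contraction: δ_free = αΔT L = 10.2×10⁻⁶ × 172 × 725 = 1.272 mm.
Let P be the tensile force in the spring. The bar extends elastically by PL/(AE) and the spring stretches by P/k; together these equal δ_free.
So P = δ_free / [L/(AE) + 1/k] = 1.272 / [ 725/(190×31×10³) + 1/(19×10³) ].
P = 1.272 / 0.0001757 = 7238 N.
σ = P/A = 7238/190 = 38.1 MPa.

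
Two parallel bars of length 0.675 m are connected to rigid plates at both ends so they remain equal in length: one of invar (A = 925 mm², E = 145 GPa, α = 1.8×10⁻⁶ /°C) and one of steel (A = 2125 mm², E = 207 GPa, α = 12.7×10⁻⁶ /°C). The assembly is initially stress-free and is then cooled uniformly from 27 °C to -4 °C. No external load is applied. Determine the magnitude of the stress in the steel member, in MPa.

Equilibrium of a rigid end plate with no external load gives equal and opposite internal forces ±P in the two members. Since α_{steel} > α_{invar}, cooling drives the steel into tension and the invar into compression.
Equating the net (thermal + elastic) strains gives |α₁ − α₂|·ΔT = P·[1/(A₁E₁) + 1/(A₂E₂)].
|α₁ − α₂|·ΔT = 10.9×10⁻⁶ × 31 = 0.0003379.
1/(A₁E₁) + 1/(A₂E₂) = 1/(925×145×10³) + 1/(2125×207×10³) = 9.729×10⁻⁹ N⁻¹.
P = 0.0003379 / 9.729×10⁻⁹ = 34730 N = 34.73 kN.
σ_{steel} = P/A₂ = 34730/2125 = 16.34 MPa, tensile.

σ ≈ 16.3 MPa (tensile)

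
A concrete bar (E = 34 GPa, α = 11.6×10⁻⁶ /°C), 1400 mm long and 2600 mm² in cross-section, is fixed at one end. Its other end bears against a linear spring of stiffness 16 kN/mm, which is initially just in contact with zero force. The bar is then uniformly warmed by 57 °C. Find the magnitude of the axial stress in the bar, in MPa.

σ ≈ 4.54 MPa (compressive)

If the spring were absent the bar would lengthen by αΔT L = 11.6×10⁻⁶ × 57 × 1400 = 0.9257 mm.
Let P be the compressive force at the spring. The bar shortens elastically by PL/(AE) and the spring compresses by P/k; together these equal δ_free.
So P = δ_free / [L/(AE) + 1/k] = 0.9257 / [ 1400/(2600×34×10³) + 1/(16×10³) ].
P = 0.9257 / 7.834×10⁻⁵ = 11820 N.
σ = P/A = 11820/2600 = 4.545 MPa.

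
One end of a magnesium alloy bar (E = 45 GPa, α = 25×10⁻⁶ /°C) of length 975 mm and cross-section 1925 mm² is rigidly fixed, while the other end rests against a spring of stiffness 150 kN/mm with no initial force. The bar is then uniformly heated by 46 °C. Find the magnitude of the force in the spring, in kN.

If the spring were absent the bar would lengthen by αΔT L = 25×10⁻⁶ × 46 × 975 = 1.121 mm.
Let P be the compressive force at the spring. The bar shortens elastically by PL/(AE) and the spring compresses by P/k; together these equal δ_free.
So P = δ_free / [L/(AE) + 1/k] = 1.121 / [ 975/(1925×45×10³) + 1/(150×10³) ].
P = 1.121 / 1.792×10⁻⁵ = 62560 N.

P ≈ 62.6 kN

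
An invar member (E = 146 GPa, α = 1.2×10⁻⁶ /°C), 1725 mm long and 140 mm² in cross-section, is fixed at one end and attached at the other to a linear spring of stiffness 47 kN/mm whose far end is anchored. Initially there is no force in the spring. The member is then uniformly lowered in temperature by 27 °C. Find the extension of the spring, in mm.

δ ≈ 0.0113 mm

If the spring were absent the member would shorten by αΔT L = 1.2×10⁻⁶ × 27 × 1725 = 0.05589 mm.
With a force P in the spring, the elastic change of the member is PL/(AE) and that of the spring is P/k; compatibility requires their sum to equal δ_free.
P [ L/(AE) + 1/k ] = δ_free → P [ 1725/(140×146×10³) + 1/(47×10³) ] = 0.05589.
P = 0.05589 / 0.0001057 = 528.9 N.
Spring extension = P/k = 528.9/(47×10³) = 0.01125 mm.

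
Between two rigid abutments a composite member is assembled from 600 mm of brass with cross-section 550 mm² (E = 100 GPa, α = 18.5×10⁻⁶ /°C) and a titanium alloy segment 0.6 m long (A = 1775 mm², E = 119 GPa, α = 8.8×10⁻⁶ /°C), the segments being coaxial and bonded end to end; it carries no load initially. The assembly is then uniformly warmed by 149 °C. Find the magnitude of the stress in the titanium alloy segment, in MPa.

σ ≈ 100 MPa (compressive)

With the walls removed the bar would change length by δ_free = Σ αᵢΔT Lᵢ = 18.5×10⁻⁶×149×600 + 8.8×10⁻⁶×149×600 = 2.441 mm.
Since the ends are fixed, an axial force P builds up, equal in every segment, with P · Σ Lᵢ/(AᵢEᵢ) = δ_free.
Σ Lᵢ/(AᵢEᵢ) = 600/(550×100×10³) + 600/(1775×119×10³) = 1.375×10⁻⁵ mm/N.
So P = 2.441 / 1.375×10⁻⁵ = 177.5 kN, compressive.
σ_{titanium alloy} = P / A = 177500 / 1775 = 100 MPa.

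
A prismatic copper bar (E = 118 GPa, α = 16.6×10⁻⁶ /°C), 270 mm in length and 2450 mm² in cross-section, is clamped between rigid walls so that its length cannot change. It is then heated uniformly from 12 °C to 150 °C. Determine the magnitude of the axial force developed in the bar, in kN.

The ends cannot move, so σ = EαΔT = 118×10³ × 16.6×10⁻⁶ × 138 = 270.3 MPa.
Then P = σA = 270.3 × 2450 mm² = 662.3 kN, compressive.

P ≈ 662 kN (compressive)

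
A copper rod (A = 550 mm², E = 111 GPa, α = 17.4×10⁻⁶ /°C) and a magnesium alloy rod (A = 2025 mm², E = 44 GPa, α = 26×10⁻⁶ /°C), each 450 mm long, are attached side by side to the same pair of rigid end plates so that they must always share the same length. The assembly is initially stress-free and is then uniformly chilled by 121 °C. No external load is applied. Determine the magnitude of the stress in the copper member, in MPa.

Equilibrium of a rigid end plate with no external load gives equal and opposite internal forces ±P in the two members. Since α_{magnesium alloy} > α_{copper}, cooling drives the magnesium alloy into tension and the copper into compression.
Compatibility of the two members (thermal + elastic change equal): (α₁ − α₂)ΔT = P·[1/(A₁E₁) + 1/(A₂E₂)].
|α₁ − α₂|·ΔT = 8.6×10⁻⁶ × 121 = 0.001041.
1/(A₁E₁) + 1/(A₂E₂) = 1/(550×111×10³) + 1/(2025×44×10³) = 2.76×10⁻⁸ N⁻¹.
So P = 0.001041 / 2.76×10⁻⁸ = 37.7 kN.
σ_{copper} = P/A₁ = 37700/550 = 68.54 MPa, compressive.

σ ≈ 68.5 MPa (compressive)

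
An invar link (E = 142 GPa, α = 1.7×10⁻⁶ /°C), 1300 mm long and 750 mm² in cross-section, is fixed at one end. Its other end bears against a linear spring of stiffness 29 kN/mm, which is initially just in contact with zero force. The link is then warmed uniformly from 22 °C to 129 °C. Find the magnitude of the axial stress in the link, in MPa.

σ ≈ 6.75 MPa (compressive)

If the spring were absent the link would lengthen by αΔT L = 1.7×10⁻⁶ × 107 × 1300 = 0.2365 mm.
With a force P in the spring, the elastic change of the link is PL/(AE) and that of the spring is P/k; compatibility requires their sum to equal δ_free.
P [ L/(AE) + 1/k ] = δ_free → P [ 1300/(750×142×10³) + 1/(29×10³) ] = 0.2365.
P = 0.2365 / 4.669×10⁻⁵ = 5065 N.
σ = P/A = 5065/750 = 6.753 MPa.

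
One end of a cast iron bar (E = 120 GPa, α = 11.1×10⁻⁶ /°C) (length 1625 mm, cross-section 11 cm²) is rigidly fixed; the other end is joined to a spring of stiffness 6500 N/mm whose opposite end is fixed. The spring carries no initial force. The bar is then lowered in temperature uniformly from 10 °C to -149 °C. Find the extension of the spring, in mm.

δ ≈ 2.66 mm

Free thermal contraction: δ_free = αΔT L = 11.1×10⁻⁶ × 159 × 1625 = 2.868 mm.
Let P be the tensile force in the spring. The bar extends elastically by PL/(AE) and the spring stretches by P/k; together these equal δ_free.
So P = δ_free / [L/(AE) + 1/k] = 2.868 / [ 1625/(1100×120×10³) + 1/(6500) ].
P = 2.868 / 0.0001662 = 17260 N.
Spring extension = P/k = 17260/(6500) = 2.655 mm.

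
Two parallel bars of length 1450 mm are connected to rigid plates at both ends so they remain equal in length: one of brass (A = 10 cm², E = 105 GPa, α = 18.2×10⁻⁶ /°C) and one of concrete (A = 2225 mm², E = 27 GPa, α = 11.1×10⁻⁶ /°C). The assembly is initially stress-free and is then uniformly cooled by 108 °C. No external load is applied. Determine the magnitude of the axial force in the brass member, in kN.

P ≈ 29.3 kN (tensile in the brass)

Equilibrium of a rigid end plate with no external load gives equal and opposite internal forces ±P in the two members. Since α_{brass} > α_{concrete}, cooling drives the brass into tension and the concrete into compression.
Compatibility of the two members (thermal + elastic change equal): (α₁ − α₂)ΔT = P·[1/(A₁E₁) + 1/(A₂E₂)].
|α₁ − α₂|·ΔT = 7.1×10⁻⁶ × 108 = 0.0007668.
1/(A₁E₁) + 1/(A₂E₂) = 1/(1000×105×10³) + 1/(2225×27×10³) = 2.617×10⁻⁸ N⁻¹.
So P = 0.0007668 / 2.617×10⁻⁸ = 29.3 kN.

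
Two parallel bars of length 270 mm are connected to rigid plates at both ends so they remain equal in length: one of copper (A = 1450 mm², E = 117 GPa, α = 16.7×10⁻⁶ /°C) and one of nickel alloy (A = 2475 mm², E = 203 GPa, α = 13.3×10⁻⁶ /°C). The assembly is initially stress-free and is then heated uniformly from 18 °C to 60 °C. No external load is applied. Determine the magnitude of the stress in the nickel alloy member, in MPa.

Equilibrium of a rigid end plate with no external load gives equal and opposite internal forces ±P in the two members. Since α_{copper} > α_{nickel alloy}, heating drives the copper into compression and the nickel alloy into tension.
Compatibility of the two members (thermal + elastic change equal): (α₁ − α₂)ΔT = P·[1/(A₁E₁) + 1/(A₂E₂)].
|α₁ − α₂|·ΔT = 3.4×10⁻⁶ × 42 = 0.0001428.
1/(A₁E₁) + 1/(A₂E₂) = 1/(1450×117×10³) + 1/(2475×203×10³) = 7.885×10⁻⁹ N⁻¹.
So P = 0.0001428 / 7.885×10⁻⁹ = 18.11 kN.
σ_{nickel alloy} = P/A₂ = 18110/2475 = 7.317 MPa, tensile.

σ ≈ 7.32 MPa (tensile)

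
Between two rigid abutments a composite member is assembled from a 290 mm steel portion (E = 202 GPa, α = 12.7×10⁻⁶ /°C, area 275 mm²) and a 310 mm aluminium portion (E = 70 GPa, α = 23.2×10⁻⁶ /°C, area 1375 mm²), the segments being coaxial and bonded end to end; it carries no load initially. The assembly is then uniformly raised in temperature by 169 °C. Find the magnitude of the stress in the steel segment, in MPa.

σ ≈ 792 MPa (compressive)

With the walls removed the bar would change length by δ_free = Σ αᵢΔT Lᵢ = 12.7×10⁻⁶×169×290 + 23.2×10⁻⁶×169×310 = 1.838 mm.
The walls prevent any net length change, so an axial force P (same in every segment) develops. Compatibility: P · Σ Lᵢ/(AᵢEᵢ) = δ_free.
The series flexibility is Σ Lᵢ/(AᵢEᵢ) = 290/(275×202×10³) + 310/(1375×70×10³) = 8.441×10⁻⁶ mm/N.
So P = 1.838 / 8.441×10⁻⁶ = 217.7 kN, compressive.
σ_{steel} = P / A = 217700 / 275 = 791.7 MPa.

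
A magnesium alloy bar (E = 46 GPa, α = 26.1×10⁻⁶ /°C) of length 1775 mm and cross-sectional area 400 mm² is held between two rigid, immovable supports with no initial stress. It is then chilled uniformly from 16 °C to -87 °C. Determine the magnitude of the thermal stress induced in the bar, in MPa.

With length fixed, the mechanical strain must cancel the thermal strain αΔT = 26.1×10⁻⁶ × 103 = 2688.3×10⁻⁶.
Hence σ = E·αΔT = 46×10³ × 2688.3×10⁻⁶ = 123.7 MPa, tensile.

σ ≈ 124 MPa (tensile)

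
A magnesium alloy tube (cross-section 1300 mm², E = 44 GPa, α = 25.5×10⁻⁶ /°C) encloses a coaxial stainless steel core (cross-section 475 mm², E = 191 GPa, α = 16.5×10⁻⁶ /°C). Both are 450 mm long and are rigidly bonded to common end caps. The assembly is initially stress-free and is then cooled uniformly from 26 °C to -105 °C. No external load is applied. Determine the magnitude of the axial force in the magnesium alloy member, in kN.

P ≈ 41.4 kN (tensile in the magnesium alloy)

Equilibrium of a rigid end plate with no external load gives equal and opposite internal forces ±P in the two members. Since α_{magnesium alloy} > α_{stainless steel}, cooling drives the magnesium alloy into tension and the stainless steel into compression.
Compatibility of the two members (thermal + elastic change equal): (α₁ − α₂)ΔT = P·[1/(A₁E₁) + 1/(A₂E₂)].
|α₁ − α₂|·ΔT = 9×10⁻⁶ × 131 = 0.001179.
1/(A₁E₁) + 1/(A₂E₂) = 1/(1300×44×10³) + 1/(475×191×10³) = 2.85×10⁻⁸ N⁻¹.
P = 0.001179 / 2.85×10⁻⁸ = 41360 N = 41.36 kN.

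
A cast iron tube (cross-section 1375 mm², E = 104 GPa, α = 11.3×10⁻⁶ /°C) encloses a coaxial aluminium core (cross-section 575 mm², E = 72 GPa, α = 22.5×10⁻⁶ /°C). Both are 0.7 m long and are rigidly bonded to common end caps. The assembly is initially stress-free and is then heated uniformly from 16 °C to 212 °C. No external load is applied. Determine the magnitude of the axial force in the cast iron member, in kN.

P ≈ 70.5 kN (tensile in the cast iron)

The aluminium has the larger α, so on heating it would change length more than the cast iron if both were free. The rigid plates force a common final length, so the aluminium is put into compression and the cast iron into tension, with equal and opposite forces P (no external load).
Equating the net (thermal + elastic) strains gives |α₁ − α₂|·ΔT = P·[1/(A₁E₁) + 1/(A₂E₂)].
|α₁ − α₂|·ΔT = 11.2×10⁻⁶ × 196 = 0.002195.
1/(A₁E₁) + 1/(A₂E₂) = 1/(1375×104×10³) + 1/(575×72×10³) = 3.115×10⁻⁸ N⁻¹.
So P = 0.002195 / 3.115×10⁻⁸ = 70.48 kN.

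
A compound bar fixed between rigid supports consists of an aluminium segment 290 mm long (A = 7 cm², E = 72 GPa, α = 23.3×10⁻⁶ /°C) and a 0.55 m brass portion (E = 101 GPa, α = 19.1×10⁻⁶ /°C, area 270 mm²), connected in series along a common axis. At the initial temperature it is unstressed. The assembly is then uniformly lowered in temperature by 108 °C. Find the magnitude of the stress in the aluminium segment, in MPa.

σ ≈ 103 MPa (tensile)

Free thermal contraction of the whole bar: Σ αᵢΔT Lᵢ = 23.3×10⁻⁶×108×290 + 19.1×10⁻⁶×108×550 = 1.864 mm.
Since the ends are fixed, an axial force P builds up, equal in every segment, with P · Σ Lᵢ/(AᵢEᵢ) = δ_free.
The series flexibility is Σ Lᵢ/(AᵢEᵢ) = 290/(700×72×10³) + 550/(270×101×10³) = 2.592×10⁻⁵ mm/N.
So P = 1.864 / 2.592×10⁻⁵ = 71.92 kN, tensile.
σ_{aluminium} = P / A = 71920 / 700 = 102.7 MPa.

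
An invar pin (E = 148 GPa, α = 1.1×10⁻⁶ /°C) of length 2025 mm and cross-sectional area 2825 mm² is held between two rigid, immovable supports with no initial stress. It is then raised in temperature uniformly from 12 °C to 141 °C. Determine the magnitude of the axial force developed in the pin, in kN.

P ≈ 59.3 kN (compressive)

Full restraint means ε = 0, so the stress is σ = EαΔT = 148×10³ × 1.1×10⁻⁶ × 129 = 21 MPa.
Then P = σA = 21 × 2825 mm² = 59.33 kN, compressive.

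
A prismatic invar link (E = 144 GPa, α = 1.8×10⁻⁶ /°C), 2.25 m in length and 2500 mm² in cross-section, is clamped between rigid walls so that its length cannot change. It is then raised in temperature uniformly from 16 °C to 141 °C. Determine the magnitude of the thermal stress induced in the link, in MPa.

The supports are rigid, so the total axial strain is zero. The restrained thermal strain is ε = αΔT = 1.8×10⁻⁶ × 125 = 225×10⁻⁶.
Hence σ = E·αΔT = 144×10³ × 225×10⁻⁶ = 32.4 MPa, compressive.

σ ≈ 32.4 MPa (compressive)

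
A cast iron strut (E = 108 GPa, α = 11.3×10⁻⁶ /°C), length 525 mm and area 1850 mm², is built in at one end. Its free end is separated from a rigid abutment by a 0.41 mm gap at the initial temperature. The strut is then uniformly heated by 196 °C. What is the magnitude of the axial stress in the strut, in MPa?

Free thermal elongation = αΔT L = 11.3×10⁻⁶ × 196 × 525 = 1.163 mm.
After closing the 0.41 mm clearance, 1.163 − 0.41 = 0.7528 mm of expansion remains to be suppressed by the wall.
So σ = E(δ_free − g)/L = 108×10³ × 0.7528/525 = 154.9 MPa.

σ ≈ 155 MPa (compressive)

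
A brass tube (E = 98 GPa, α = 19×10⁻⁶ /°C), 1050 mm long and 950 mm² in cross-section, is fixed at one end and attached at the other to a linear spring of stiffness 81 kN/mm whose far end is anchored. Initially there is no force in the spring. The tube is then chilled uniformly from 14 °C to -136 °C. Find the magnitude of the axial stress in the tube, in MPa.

Free thermal contraction: δ_free = αΔT L = 19×10⁻⁶ × 150 × 1050 = 2.992 mm.
With a force P in the spring, the elastic change of the tube is PL/(AE) and that of the spring is P/k; compatibility requires their sum to equal δ_free.
P [ L/(AE) + 1/k ] = δ_free → P [ 1050/(950×98×10³) + 1/(81×10³) ] = 2.992.
P = 2.992 / 2.362×10⁻⁵ = 126700 N.
σ = P/A = 126700/950 = 133.3 MPa.

σ ≈ 133 MPa (tensile)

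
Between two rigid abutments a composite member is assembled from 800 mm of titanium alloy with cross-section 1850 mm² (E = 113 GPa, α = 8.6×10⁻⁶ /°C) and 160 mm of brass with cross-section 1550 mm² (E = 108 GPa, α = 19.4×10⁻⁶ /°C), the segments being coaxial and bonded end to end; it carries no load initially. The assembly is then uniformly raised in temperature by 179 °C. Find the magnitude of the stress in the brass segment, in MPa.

Free thermal expansion of the whole bar: Σ αᵢΔT Lᵢ = 8.6×10⁻⁶×179×800 + 19.4×10⁻⁶×179×160 = 1.787 mm.
The rigid supports impose zero overall length change; the single axial force P common to all segments must satisfy P Σ Lᵢ/(AᵢEᵢ) = δ_free.
The series flexibility is Σ Lᵢ/(AᵢEᵢ) = 800/(1850×113×10³) + 160/(1550×108×10³) = 4.783×10⁻⁶ mm/N.
Hence P = δ_free / Σ(L/AE) = 1.787/4.783×10⁻⁶ = 373.7 kN (compressive).
σ_{brass} = P / A = 373700 / 1550 = 241.1 MPa.

σ ≈ 241 MPa (compressive)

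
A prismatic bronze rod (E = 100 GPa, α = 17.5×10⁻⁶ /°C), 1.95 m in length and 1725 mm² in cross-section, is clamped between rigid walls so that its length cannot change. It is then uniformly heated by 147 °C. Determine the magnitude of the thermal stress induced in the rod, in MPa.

The supports are rigid, so the total axial strain is zero. The restrained thermal strain is ε = αΔT = 17.5×10⁻⁶ × 147 = 2572.5×10⁻⁶.
Hence σ = E·αΔT = 100×10³ × 2572.5×10⁻⁶ = 257.2 MPa, compressive.

σ ≈ 257 MPa (compressive)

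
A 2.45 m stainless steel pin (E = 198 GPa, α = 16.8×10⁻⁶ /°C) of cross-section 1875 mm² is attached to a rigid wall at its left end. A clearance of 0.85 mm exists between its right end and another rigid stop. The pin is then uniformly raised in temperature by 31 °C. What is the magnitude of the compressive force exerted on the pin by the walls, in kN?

P ≈ 64.5 kN

Unrestrained expansion: δ_free = αΔT L = 16.8×10⁻⁶ × 31 × 2450 = 1.276 mm.
After closing the 0.85 mm clearance, 1.276 − 0.85 = 0.426 mm of expansion remains to be suppressed by the wall.
So σ = E(δ_free − g)/L = 198×10³ × 0.426/2450 = 34.42 MPa.
P = σA = 34.42 × 1875 = 64.55 kN.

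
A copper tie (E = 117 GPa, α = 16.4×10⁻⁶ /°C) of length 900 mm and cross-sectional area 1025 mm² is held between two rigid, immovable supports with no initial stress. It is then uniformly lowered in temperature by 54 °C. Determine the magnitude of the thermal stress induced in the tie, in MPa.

σ ≈ 104 MPa (tensile)

Because both ends are immovable the net strain is zero, and the suppressed thermal strain is αΔT = 16.4×10⁻⁶ × 54 = 885.6×10⁻⁶.
σ = EαΔT = 117×10³ × 16.4×10⁻⁶ × 54 = 103.6 MPa (tensile; the tie is trying to contract).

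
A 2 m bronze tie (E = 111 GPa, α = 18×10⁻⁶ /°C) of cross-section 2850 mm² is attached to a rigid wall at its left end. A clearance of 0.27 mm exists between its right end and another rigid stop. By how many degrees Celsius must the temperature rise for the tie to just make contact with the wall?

Contact occurs when the free expansion equals the gap: αΔT L = 0.27 mm.
ΔT = 0.27 / (18×10⁻⁶ × 2000) = 7.5 °C.

ΔT ≈ 7.5 °C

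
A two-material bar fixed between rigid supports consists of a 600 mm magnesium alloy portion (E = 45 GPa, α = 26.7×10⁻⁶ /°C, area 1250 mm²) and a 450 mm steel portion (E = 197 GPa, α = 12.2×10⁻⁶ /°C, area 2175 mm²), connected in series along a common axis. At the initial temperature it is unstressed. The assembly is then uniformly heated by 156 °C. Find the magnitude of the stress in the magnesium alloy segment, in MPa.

σ ≈ 229 MPa (compressive)

If the supports were absent, the total length change would be Σ αᵢΔT Lᵢ = 26.7×10⁻⁶×156×600 + 12.2×10⁻⁶×156×450 = 3.356 mm.
The walls prevent any net length change, so an axial force P (same in every segment) develops. Compatibility: P · Σ Lᵢ/(AᵢEᵢ) = δ_free.
The series flexibility is Σ Lᵢ/(AᵢEᵢ) = 600/(1250×45×10³) + 450/(2175×197×10³) = 1.172×10⁻⁵ mm/N.
Hence P = δ_free / Σ(L/AE) = 3.356/1.172×10⁻⁵ = 286.4 kN (compressive).
σ_{magnesium alloy} = P / A = 286400 / 1250 = 229.1 MPa.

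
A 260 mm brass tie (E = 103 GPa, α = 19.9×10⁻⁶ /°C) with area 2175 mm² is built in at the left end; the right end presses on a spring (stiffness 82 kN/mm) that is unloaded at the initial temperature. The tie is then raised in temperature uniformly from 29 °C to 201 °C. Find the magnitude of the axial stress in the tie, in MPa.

If the spring were absent the tie would lengthen by αΔT L = 19.9×10⁻⁶ × 172 × 260 = 0.8899 mm.
With a force P in the spring, the elastic change of the tie is PL/(AE) and that of the spring is P/k; compatibility requires their sum to equal δ_free.
P [ L/(AE) + 1/k ] = δ_free → P [ 260/(2175×103×10³) + 1/(82×10³) ] = 0.8899.
P = 0.8899 / 1.336×10⁻⁵ = 66630 N.
σ = P/A = 66630/2175 = 30.64 MPa.

σ ≈ 30.6 MPa (compressive)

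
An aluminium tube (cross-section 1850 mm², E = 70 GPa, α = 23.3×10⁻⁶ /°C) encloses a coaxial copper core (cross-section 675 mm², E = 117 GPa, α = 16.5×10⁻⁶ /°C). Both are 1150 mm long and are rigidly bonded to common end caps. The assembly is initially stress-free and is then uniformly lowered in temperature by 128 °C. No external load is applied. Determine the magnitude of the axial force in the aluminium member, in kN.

Both members must finish at the same length. With the larger α, the aluminium tends to over-contract; the plates restrain it, putting the aluminium in tension and the copper in compression. With no external load the two internal forces are equal and opposite, magnitude P.
Equating the net (thermal + elastic) strains gives |α₁ − α₂|·ΔT = P·[1/(A₁E₁) + 1/(A₂E₂)].
|α₁ − α₂|·ΔT = 6.8×10⁻⁶ × 128 = 0.0008704.
1/(A₁E₁) + 1/(A₂E₂) = 1/(1850×70×10³) + 1/(675×117×10³) = 2.038×10⁻⁸ N⁻¹.
P = 0.0008704 / 2.038×10⁻⁸ = 42700 N = 42.7 kN.

P ≈ 42.7 kN (tensile in the aluminium)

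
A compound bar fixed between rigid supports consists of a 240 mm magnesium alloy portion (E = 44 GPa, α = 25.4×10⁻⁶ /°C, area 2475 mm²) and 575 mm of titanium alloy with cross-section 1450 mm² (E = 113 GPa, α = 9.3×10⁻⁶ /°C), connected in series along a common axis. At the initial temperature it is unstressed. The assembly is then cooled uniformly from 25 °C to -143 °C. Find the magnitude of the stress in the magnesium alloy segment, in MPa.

Free thermal contraction of the whole bar: Σ αᵢΔT Lᵢ = 25.4×10⁻⁶×168×240 + 9.3×10⁻⁶×168×575 = 1.923 mm.
Since the ends are fixed, an axial force P builds up, equal in every segment, with P · Σ Lᵢ/(AᵢEᵢ) = δ_free.
Σ Lᵢ/(AᵢEᵢ) = 240/(2475×44×10³) + 575/(1450×113×10³) = 5.713×10⁻⁶ mm/N.
Hence P = δ_free / Σ(L/AE) = 1.923/5.713×10⁻⁶ = 336.5 kN (tensile).
σ_{magnesium alloy} = P / A = 336500 / 2475 = 136 MPa.

σ ≈ 136 MPa (tensile)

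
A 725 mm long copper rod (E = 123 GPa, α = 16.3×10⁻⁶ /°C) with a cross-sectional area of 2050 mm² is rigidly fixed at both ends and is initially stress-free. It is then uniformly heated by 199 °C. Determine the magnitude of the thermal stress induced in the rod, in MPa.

σ ≈ 399 MPa (compressive)

Because both ends are immovable the net strain is zero, and the suppressed thermal strain is αΔT = 16.3×10⁻⁶ × 199 = 3243.7×10⁻⁶.
Hence σ = E·αΔT = 123×10³ × 3243.7×10⁻⁶ = 399 MPa, compressive.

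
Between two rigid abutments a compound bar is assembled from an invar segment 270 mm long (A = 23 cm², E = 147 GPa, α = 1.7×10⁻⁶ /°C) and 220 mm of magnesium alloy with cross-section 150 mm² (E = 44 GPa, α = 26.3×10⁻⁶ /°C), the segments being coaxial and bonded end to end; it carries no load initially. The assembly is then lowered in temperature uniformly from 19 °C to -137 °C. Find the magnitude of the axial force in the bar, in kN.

Free thermal contraction of the whole bar: Σ αᵢΔT Lᵢ = 1.7×10⁻⁶×156×270 + 26.3×10⁻⁶×156×220 = 0.9742 mm.
The rigid supports impose zero overall length change; the single axial force P common to all segments must satisfy P Σ Lᵢ/(AᵢEᵢ) = δ_free.
The series flexibility is Σ Lᵢ/(AᵢEᵢ) = 270/(2300×147×10³) + 220/(150×44×10³) = 3.413×10⁻⁵ mm/N.
Hence P = δ_free / Σ(L/AE) = 0.9742/3.413×10⁻⁵ = 28.54 kN (tensile).

P ≈ 28.5 kN (tensile)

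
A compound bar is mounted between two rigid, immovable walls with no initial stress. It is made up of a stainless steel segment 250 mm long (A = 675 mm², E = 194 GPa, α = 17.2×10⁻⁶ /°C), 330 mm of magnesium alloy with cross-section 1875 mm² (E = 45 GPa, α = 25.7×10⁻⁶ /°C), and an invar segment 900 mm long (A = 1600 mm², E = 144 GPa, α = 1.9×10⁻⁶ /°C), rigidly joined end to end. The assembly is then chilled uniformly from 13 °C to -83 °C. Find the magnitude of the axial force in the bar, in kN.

P ≈ 143 kN (tensile)

If the supports were absent, the total length change would be Σ αᵢΔT Lᵢ = 17.2×10⁻⁶×96×250 + 25.7×10⁻⁶×96×330 + 1.9×10⁻⁶×96×900 = 1.391 mm.
The walls prevent any net length change, so an axial force P (same in every segment) develops. Compatibility: P · Σ Lᵢ/(AᵢEᵢ) = δ_free.
The series flexibility is Σ Lᵢ/(AᵢEᵢ) = 250/(675×194×10³) + 330/(1875×45×10³) + 900/(1600×144×10³) = 9.726×10⁻⁶ mm/N.
P = 1.391 / 9.726×10⁻⁶ = 143000 N = 143 kN, tensile.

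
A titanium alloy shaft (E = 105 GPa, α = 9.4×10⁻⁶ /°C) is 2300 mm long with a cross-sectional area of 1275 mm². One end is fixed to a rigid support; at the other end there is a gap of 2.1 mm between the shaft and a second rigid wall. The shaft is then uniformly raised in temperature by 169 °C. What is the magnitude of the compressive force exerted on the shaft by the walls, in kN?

P ≈ 90.4 kN

If the wall were absent the shaft would grow by αΔT L = 9.4×10⁻⁶ × 169 × 2300 = 3.654 mm.
This exceeds the 2.1 mm gap, so the wall pushes back. The portion of expansion that must be recovered elastically is δ_free − gap = 3.654 − 2.1 = 1.554 mm.
Compatibility: PL/(AE) = 1.554 mm, so σ = P/A = E × (1.554/2300) = 70.93 MPa.
P = σA = 70.93 × 1275 = 90.44 kN.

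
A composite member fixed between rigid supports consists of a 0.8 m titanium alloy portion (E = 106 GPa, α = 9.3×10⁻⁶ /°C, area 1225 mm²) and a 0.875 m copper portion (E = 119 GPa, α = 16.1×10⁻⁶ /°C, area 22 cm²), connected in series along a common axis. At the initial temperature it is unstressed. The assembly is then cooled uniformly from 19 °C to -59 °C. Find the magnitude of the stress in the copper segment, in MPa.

Free thermal contraction of the whole bar: Σ αᵢΔT Lᵢ = 9.3×10⁻⁶×78×800 + 16.1×10⁻⁶×78×875 = 1.679 mm.
The rigid supports impose zero overall length change; the single axial force P common to all segments must satisfy P Σ Lᵢ/(AᵢEᵢ) = δ_free.
The series flexibility is Σ Lᵢ/(AᵢEᵢ) = 800/(1225×106×10³) + 875/(2200×119×10³) = 9.503×10⁻⁶ mm/N.
P = 1.679 / 9.503×10⁻⁶ = 176700 N = 176.7 kN, tensile.
σ_{copper} = P / A = 176700 / 2200 = 80.31 MPa.

σ ≈ 80.3 MPa (tensile)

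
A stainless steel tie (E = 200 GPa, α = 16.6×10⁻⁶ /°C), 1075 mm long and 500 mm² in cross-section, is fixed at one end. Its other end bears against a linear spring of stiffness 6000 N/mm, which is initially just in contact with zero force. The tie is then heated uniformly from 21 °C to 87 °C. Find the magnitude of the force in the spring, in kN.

P ≈ 6.64 kN

The unrestrained thermal change is αΔT L = 16.6×10⁻⁶ × 66 × 1075 = 1.178 mm.
Let P be the compressive force at the spring. The tie shortens elastically by PL/(AE) and the spring compresses by P/k; together these equal δ_free.
P [ L/(AE) + 1/k ] = δ_free → P [ 1075/(500×200×10³) + 1/(6000) ] = 1.178.
P = 1.178 / 0.0001774 = 6638 N.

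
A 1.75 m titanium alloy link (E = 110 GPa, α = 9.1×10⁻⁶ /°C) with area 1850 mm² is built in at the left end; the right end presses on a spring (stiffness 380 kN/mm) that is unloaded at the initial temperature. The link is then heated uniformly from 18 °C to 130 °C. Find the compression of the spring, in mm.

δ ≈ 0.418 mm

Free thermal expansion: δ_free = αΔT L = 9.1×10⁻⁶ × 112 × 1750 = 1.784 mm.
With a force P in the spring, the elastic change of the link is PL/(AE) and that of the spring is P/k; compatibility requires their sum to equal δ_free.
So P = δ_free / [L/(AE) + 1/k] = 1.784 / [ 1750/(1850×110×10³) + 1/(380×10³) ].
P = 1.784 / 1.123×10⁻⁵ = 158800 N.
Spring compression = P/k = 158800/(380×10³) = 0.4179 mm.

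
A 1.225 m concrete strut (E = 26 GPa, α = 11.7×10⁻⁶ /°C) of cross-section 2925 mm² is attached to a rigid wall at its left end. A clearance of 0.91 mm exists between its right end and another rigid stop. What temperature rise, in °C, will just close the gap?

Contact occurs when the free expansion equals the gap: αΔT L = 0.91 mm.
So ΔT = g/(αL) = 0.91/(11.7×10⁻⁶ × 1225) = 63.49 °C.

ΔT ≈ 63.5 °C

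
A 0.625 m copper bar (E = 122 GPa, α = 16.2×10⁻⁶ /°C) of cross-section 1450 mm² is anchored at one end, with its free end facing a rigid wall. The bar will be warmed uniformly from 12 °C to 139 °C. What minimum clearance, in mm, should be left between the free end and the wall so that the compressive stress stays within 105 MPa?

With no wall the bar would lengthen by αΔT L = 16.2×10⁻⁶ × 127 × 625 = 1.286 mm.
At the allowable stress the elastic shortening the wall may impose is σL/E = 105 × 625 / (122×10³) = 0.5379 mm.
So the gap has to take up the difference, g_min = δ_free − σL/E = 1.286 − 0.5379 = 0.748 mm.

g ≈ 0.748 mm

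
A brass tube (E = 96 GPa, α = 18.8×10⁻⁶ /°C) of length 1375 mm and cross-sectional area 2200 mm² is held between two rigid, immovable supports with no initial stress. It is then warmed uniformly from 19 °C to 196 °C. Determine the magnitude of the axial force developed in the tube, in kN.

P ≈ 703 kN (compressive)

With zero net strain, σ = E·αΔT = 96 GPa × 18.8×10⁻⁶ × 177 = 319.4 MPa.
Axial force P = σA = 319.4 × 2200 = 702800 N = 702.8 kN, compressive.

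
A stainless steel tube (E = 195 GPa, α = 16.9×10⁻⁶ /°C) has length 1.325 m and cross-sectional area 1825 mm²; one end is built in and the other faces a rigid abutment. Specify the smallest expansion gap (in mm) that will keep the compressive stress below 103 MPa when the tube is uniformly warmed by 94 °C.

With no wall the tube would lengthen by αΔT L = 16.9×10⁻⁶ × 94 × 1325 = 2.105 mm.
At the allowable stress the elastic shortening the wall may impose is σL/E = 103 × 1325 / (195×10³) = 0.6999 mm.
So the gap has to take up the difference, g_min = δ_free − σL/E = 2.105 − 0.6999 = 1.405 mm.

g ≈ 1.41 mm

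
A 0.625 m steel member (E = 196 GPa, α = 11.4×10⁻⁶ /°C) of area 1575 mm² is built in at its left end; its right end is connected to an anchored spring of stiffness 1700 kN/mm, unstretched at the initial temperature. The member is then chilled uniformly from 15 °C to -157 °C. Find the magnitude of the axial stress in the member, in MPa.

σ ≈ 298 MPa (tensile)

The unrestrained thermal change is αΔT L = 11.4×10⁻⁶ × 172 × 625 = 1.226 mm.
Let P be the tensile force in the spring. The member extends elastically by PL/(AE) and the spring stretches by P/k; together these equal δ_free.
P [ L/(AE) + 1/k ] = δ_free → P [ 625/(1575×196×10³) + 1/(1700×10³) ] = 1.226.
P = 1.226 / 2.613×10⁻⁶ = 469000 N.
σ = P/A = 469000/1575 = 297.8 MPa.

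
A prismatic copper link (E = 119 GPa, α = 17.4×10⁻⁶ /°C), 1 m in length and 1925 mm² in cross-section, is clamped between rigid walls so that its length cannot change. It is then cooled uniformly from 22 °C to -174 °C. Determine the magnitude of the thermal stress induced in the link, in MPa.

With length fixed, the mechanical strain must cancel the thermal strain αΔT = 17.4×10⁻⁶ × 196 = 3410.4×10⁻⁶.
The stress required to suppress this strain is σ = Eε = 119×10³ × 3410.4×10⁻⁶ = 405.8 MPa, tensile since the link is trying to contract.

σ ≈ 406 MPa (tensile)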